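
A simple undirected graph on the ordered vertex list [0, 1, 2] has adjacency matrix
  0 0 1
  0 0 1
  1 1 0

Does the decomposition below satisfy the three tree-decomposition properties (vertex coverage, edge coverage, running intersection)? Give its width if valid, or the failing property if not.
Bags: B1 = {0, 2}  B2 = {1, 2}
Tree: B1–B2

Yes; width 1.

Checking the three conditions: (i) the bags cover all of {0, 1, 2}; (ii) for each edge, some bag contains both endpoints; (iii) the bags containing any fixed vertex form a subtree. All hold, so the decomposition is valid with width 2 − 1 = 1.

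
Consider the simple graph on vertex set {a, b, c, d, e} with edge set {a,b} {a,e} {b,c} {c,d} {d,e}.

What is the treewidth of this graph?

A width-2 tree decomposition is:
Bags: B1 = {a, b, c}  B2 = {a, c, e}  B3 = {c, d, e}
Tree: B1–B2, B2–B3
Each bag holds 3 vertices, so the decomposition has width 2, which upper-bounds the treewidth. The edges c–b–a–e–d–c form a cycle, so G is not a tree and its treewidth is at least 2. Hence tw(G) = 2 exactly.

2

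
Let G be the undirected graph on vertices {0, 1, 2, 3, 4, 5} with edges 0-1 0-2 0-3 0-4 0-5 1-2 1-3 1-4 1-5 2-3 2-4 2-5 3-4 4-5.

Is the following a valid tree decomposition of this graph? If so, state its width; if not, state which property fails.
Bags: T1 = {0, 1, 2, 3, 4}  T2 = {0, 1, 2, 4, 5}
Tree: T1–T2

Yes; width 4.

Checking the three conditions: (i) the bags cover all of {0, 1, 2, 3, 4, 5}; (ii) for each edge, some bag contains both endpoints; (iii) the bags containing any fixed vertex form a subtree. All hold, so the decomposition is valid with width 5 − 1 = 4.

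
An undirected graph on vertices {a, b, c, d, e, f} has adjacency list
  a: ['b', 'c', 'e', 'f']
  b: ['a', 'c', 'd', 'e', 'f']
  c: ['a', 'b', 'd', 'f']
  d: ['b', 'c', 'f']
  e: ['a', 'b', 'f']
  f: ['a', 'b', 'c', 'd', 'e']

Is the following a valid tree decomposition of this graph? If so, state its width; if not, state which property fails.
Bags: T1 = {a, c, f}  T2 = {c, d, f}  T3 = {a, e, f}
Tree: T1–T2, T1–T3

No — vertex b appears in no bag.

A tree decomposition must satisfy three properties: every vertex lies in some bag; for every edge, both endpoints lie together in some bag; and for every vertex, the bags containing it form a connected subtree. Here vertex b appears in no bag, so the decomposition is invalid.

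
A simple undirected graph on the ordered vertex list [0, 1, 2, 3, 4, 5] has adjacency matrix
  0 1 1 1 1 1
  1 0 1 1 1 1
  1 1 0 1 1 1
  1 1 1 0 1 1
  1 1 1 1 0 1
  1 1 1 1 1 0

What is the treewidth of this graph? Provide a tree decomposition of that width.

Treewidth 5.
One optimal decomposition is:
Bags: B1 = {0, 1, 2, 3, 4, 5}
Tree: (single bag)

A single bag containing all 6 vertices is trivially a valid decomposition of width 5. For the lower bound, the 6 vertices {0, 1, 2, 3, 4, 5} are pairwise adjacent, and any tree decomposition puts a clique entirely inside one bag — forcing width ≥ 5. Therefore the treewidth is 5.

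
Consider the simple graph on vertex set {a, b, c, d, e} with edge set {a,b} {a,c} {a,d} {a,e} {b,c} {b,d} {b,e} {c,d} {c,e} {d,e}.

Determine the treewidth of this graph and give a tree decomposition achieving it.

Treewidth 4.
One such decomposition:
Bags: B1 = {a, b, c, d, e}
Tree: (single bag)

A single bag containing all 5 vertices is trivially a valid decomposition of width 4. Conversely, {a, b, c, d, e} is a clique of size 5, and the vertices of any clique must share a bag in every tree decomposition; so some bag has ≥ 5 vertices and tw(G) ≥ 4. Therefore the treewidth is 4.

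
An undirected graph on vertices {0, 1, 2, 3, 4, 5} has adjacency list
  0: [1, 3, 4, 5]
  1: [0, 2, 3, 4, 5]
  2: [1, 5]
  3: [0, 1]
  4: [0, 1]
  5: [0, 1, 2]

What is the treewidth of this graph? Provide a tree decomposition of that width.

Treewidth 2.
Bags: B1 = {0, 1, 4}  B2 = {0, 1, 3}  B3 = {0, 1, 5}  B4 = {1, 2, 5}
Tree: B1–B2, B1–B3, B3–B4

Each bag holds 3 vertices, so the decomposition has width 2, which upper-bounds the treewidth. For the lower bound, the 3 vertices {0, 1, 3} are pairwise adjacent, and any tree decomposition puts a clique entirely inside one bag — forcing width ≥ 2. Combining the bounds, tw(G) = 2.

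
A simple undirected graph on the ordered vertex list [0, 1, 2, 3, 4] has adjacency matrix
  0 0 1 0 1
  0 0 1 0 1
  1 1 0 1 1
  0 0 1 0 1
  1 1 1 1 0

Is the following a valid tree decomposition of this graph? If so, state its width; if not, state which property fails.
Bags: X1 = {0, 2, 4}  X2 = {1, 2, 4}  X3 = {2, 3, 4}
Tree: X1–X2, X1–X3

Yes; width 2.

Checking the three conditions: (i) the bags cover all of {0, 1, 2, 3, 4}; (ii) for each edge, some bag contains both endpoints; (iii) the bags containing any fixed vertex form a subtree. All hold, so the decomposition is valid with width 3 − 1 = 2.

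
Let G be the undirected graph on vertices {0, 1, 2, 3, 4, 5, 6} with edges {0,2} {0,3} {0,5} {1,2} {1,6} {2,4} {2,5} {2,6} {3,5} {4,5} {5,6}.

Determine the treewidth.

2

A width-2 tree decomposition is:
Bags: B1 = {2, 5, 6}  B2 = {0, 2, 5}  B3 = {2, 4, 5}  B4 = {1, 2, 6}  B5 = {0, 3, 5}
Tree: B1–B2, B2–B3, B1–B4, B2–B5
Each bag holds 3 vertices, so the decomposition has width 2, which upper-bounds the treewidth. Conversely, {1, 2, 6} is a clique of size 3, and the vertices of any clique must share a bag in every tree decomposition; so some bag has ≥ 3 vertices and tw(G) ≥ 2. Therefore the treewidth is 2.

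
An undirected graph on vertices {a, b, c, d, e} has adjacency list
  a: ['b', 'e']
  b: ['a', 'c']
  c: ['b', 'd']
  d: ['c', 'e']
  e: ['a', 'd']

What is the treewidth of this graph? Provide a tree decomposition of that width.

Treewidth 2.
One such decomposition:
Bags: B1 = {a, d, e}  B2 = {a, b, d}  B3 = {b, c, d}
Tree: B1–B2, B2–B3

Each bag holds 3 vertices, so the decomposition has width 2, which upper-bounds the treewidth. The edges d–e–a–b–c–d form a cycle, so G is not a tree and its treewidth is at least 2. Therefore the treewidth is 2.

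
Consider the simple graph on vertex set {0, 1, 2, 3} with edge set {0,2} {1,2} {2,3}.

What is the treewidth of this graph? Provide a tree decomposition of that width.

Each bag holds 2 vertices, so the decomposition has width 1, which upper-bounds the treewidth. Any graph with an edge has treewidth ≥ 1, and G has the edge 2–0. Hence tw(G) = 1 exactly.

Treewidth 1.
One optimal decomposition is:
Bags: B1 = {0, 2}  B2 = {1, 2}  B3 = {2, 3}
Tree: B1–B2, B1–B3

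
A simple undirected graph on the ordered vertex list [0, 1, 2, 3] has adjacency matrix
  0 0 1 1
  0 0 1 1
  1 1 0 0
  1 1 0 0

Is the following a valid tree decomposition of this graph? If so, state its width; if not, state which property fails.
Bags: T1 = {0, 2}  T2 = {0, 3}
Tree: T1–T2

No — vertex 1 appears in no bag.

A tree decomposition must satisfy three properties: every vertex lies in some bag; for every edge, both endpoints lie together in some bag; and for every vertex, the bags containing it form a connected subtree. Here vertex 1 appears in no bag, so the decomposition is invalid.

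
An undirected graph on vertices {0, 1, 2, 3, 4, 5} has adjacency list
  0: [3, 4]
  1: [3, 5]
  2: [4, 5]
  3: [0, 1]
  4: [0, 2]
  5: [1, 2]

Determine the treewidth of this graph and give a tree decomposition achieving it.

Treewidth 2.
One optimal decomposition is:
Bags: B1 = {0, 3, 4}  B2 = {1, 3, 4}  B3 = {1, 4, 5}  B4 = {2, 4, 5}
Tree: B1–B2, B2–B3, B3–B4

Each bag holds 3 vertices, so the decomposition has width 2, which upper-bounds the treewidth. Since 4–0–3–1–5–2–4 is a cycle in G, G is not acyclic. Forests are exactly the graphs of treewidth ≤ 1, so tw(G) ≥ 2. Hence tw(G) = 2 exactly.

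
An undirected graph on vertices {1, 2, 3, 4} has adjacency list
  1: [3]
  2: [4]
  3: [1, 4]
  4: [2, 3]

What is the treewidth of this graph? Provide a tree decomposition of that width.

Treewidth 1.
One such decomposition:
Bags: B1 = {1, 3}  B2 = {3, 4}  B3 = {2, 4}
Tree: B1–B2, B2–B3

Every bag has size at most 2, so the width is 2 − 1 = 1 and tw(G) ≤ 1. G has an edge, so its treewidth is at least 1. Therefore the treewidth is 1.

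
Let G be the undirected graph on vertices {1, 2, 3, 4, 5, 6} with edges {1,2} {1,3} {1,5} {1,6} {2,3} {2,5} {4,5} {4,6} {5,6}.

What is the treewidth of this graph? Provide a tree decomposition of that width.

Every bag has size at most 3, so the width is 3 − 1 = 2 and tw(G) ≤ 2. For the lower bound, the 3 vertices {1, 2, 3} are pairwise adjacent, and any tree decomposition puts a clique entirely inside one bag — forcing width ≥ 2. Hence tw(G) = 2 exactly.

Treewidth 2.
One optimal decomposition is:
Bags: B1 = {4, 5, 6}  B2 = {1, 5, 6}  B3 = {1, 2, 5}  B4 = {1, 2, 3}
Tree: B1–B2, B2–B3, B3–B4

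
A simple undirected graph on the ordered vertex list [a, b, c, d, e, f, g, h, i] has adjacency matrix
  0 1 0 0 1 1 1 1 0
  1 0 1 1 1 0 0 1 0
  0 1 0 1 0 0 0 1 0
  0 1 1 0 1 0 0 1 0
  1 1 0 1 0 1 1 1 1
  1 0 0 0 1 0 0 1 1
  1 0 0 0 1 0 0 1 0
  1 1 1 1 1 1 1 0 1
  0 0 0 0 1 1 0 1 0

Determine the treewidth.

3

A width-3 tree decomposition is:
Bags: B1 = {a, b, e, h}  B2 = {b, d, e, h}  B3 = {a, e, g, h}  B4 = {a, e, f, h}  B5 = {b, c, d, h}  B6 = {e, f, h, i}
Tree: B1–B2, B1–B3, B1–B4, B2–B5, B4–B6
Each bag holds 4 vertices, so the decomposition has width 3, which upper-bounds the treewidth. Conversely, {b, d, e, h} is a clique of size 4, and the vertices of any clique must share a bag in every tree decomposition; so some bag has ≥ 4 vertices and tw(G) ≥ 3. The upper and lower bounds meet at 3, so that is the treewidth.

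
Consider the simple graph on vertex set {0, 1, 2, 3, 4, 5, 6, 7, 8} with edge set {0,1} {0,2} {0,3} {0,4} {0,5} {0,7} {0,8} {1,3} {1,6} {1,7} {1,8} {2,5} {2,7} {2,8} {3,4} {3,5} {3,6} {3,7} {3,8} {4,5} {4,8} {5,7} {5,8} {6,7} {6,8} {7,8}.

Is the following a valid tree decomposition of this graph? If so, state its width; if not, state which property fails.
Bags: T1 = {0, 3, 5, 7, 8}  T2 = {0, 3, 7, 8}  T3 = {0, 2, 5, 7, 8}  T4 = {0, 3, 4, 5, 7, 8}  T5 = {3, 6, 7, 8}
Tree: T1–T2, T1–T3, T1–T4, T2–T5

No — vertex 1 appears in no bag.

A tree decomposition must satisfy three properties: every vertex lies in some bag; for every edge, both endpoints lie together in some bag; and for every vertex, the bags containing it form a connected subtree. Here vertex 1 appears in no bag, so the decomposition is invalid.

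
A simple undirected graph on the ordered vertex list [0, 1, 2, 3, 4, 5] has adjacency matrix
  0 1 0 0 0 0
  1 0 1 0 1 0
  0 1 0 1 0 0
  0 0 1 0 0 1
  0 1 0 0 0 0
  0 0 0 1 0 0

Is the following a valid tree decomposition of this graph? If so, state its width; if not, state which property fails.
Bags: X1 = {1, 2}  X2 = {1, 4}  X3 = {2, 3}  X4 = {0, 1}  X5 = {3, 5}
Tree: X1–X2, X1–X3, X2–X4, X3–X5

Checking the three conditions: (i) the bags cover all of {0, 1, 2, 3, 4, 5}; (ii) for each edge, some bag contains both endpoints; (iii) the bags containing any fixed vertex form a subtree. All hold, so the decomposition is valid with width 2 − 1 = 1.

Yes; width 1.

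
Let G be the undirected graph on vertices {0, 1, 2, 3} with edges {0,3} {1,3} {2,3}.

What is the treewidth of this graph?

A width-1 tree decomposition is:
Bags: B1 = {2, 3}  B2 = {0, 3}  B3 = {1, 3}
Tree: B1–B2, B1–B3
The largest bag has 2 vertices, giving width 1; this decomposition certifies tw(G) ≤ 1. Since G has at least one edge (e.g. 3–2), it is not an edgeless graph, so tw(G) ≥ 1. Therefore the treewidth is 1.

1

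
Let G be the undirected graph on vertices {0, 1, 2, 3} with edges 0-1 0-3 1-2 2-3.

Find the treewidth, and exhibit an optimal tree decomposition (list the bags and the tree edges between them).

Each bag holds 3 vertices, so the decomposition has width 2, which upper-bounds the treewidth. Since 3–0–1–2–3 is a cycle in G, G is not acyclic. Forests are exactly the graphs of treewidth ≤ 1, so tw(G) ≥ 2. Combining the bounds, tw(G) = 2.

Treewidth 2.
One optimal decomposition is:
Bags: B1 = {0, 1, 3}  B2 = {1, 2, 3}
Tree: B1–B2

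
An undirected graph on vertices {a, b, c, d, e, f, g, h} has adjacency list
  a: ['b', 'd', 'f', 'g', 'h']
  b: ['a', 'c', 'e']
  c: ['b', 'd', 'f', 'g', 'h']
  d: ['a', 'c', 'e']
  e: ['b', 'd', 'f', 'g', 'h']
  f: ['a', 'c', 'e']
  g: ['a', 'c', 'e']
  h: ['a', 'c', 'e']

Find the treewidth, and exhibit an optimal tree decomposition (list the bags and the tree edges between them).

The largest bag has 4 vertices, giving width 3; this decomposition certifies tw(G) ≤ 3. For the lower bound: the 4 vertex sets {a,f}, {e,g}, {c}, {d} are disjoint, each induces a connected subgraph, and every pair is joined by at least one edge of G. Contracting each set to a single vertex therefore yields K_{4} as a minor, and since treewidth is minor-monotone, tw(G) ≥ tw(K_{4}) = 3. Combining the bounds, tw(G) = 3.

Treewidth 3.
One such decomposition:
Bags: B1 = {a, c, e, f}  B2 = {a, c, e, g}  B3 = {a, c, d, e}  B4 = {a, b, c, e}  B5 = {a, c, e, h}
Tree: B1–B2, B2–B3, B3–B4, B4–B5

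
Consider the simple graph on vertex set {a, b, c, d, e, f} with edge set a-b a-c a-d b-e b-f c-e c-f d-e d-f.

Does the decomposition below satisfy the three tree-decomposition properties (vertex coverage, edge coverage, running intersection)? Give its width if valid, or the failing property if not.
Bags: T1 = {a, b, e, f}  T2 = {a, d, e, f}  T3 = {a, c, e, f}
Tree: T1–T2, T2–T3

Yes; width 3.

Vertex coverage: the bags together contain {a, b, c, d, e, f}, the full vertex set. Edge coverage: each edge of G has both endpoints in at least one bag. Running intersection: for every vertex, the bags containing it form a connected subtree. All three properties hold, so this is a valid tree decomposition of width max|bag| − 1 = 3, and hence tw(G) ≤ 3.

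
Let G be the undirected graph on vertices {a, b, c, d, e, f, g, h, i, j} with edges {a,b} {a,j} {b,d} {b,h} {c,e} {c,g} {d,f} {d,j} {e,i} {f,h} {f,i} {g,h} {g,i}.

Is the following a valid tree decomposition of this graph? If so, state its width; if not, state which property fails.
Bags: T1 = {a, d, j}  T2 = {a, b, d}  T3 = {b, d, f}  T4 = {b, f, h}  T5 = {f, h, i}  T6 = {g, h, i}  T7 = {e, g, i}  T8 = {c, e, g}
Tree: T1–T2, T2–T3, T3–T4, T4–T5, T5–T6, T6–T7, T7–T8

Every vertex of G appears in some bag (union = {a, b, c, d, e, f, g, h, i, j}); every edge is covered by a bag; and for each vertex v the set of bags containing v is connected in the bag tree. The decomposition is therefore valid. The largest bag has 3 vertices, so the width is 2.

Yes; width 2.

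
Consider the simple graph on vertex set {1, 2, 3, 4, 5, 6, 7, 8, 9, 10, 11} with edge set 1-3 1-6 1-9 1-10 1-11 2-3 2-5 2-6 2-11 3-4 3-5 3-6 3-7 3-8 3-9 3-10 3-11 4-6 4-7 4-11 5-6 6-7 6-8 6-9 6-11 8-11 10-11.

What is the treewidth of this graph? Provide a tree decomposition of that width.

The largest bag has 4 vertices, giving width 3; this decomposition certifies tw(G) ≤ 3. For the lower bound, the 4 vertices {1, 3, 10, 11} are pairwise adjacent, and any tree decomposition puts a clique entirely inside one bag — forcing width ≥ 3. Combining the bounds, tw(G) = 3.

Treewidth 3.
Bags: B1 = {1, 3, 6, 11}  B2 = {1, 3, 6, 9}  B3 = {2, 3, 6, 11}  B4 = {3, 4, 6, 11}  B5 = {3, 4, 6, 7}  B6 = {1, 3, 10, 11}  B7 = {3, 6, 8, 11}  B8 = {2, 3, 5, 6}
Tree: B1–B2, B1–B3, B1–B4, B4–B5, B1–B6, B4–B7, B3–B8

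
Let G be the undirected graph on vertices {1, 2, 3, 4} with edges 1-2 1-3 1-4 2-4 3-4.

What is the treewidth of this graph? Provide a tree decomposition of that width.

Treewidth 2.
One such decomposition:
Bags: B1 = {1, 3, 4}  B2 = {1, 2, 4}
Tree: B1–B2

Each bag holds 3 vertices, so the decomposition has width 2, which upper-bounds the treewidth. Conversely, {1, 2, 4} is a clique of size 3, and the vertices of any clique must share a bag in every tree decomposition; so some bag has ≥ 3 vertices and tw(G) ≥ 2. Therefore the treewidth is 2.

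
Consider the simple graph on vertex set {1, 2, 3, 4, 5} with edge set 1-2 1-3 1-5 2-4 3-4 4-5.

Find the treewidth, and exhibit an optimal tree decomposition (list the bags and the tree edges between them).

Each bag holds 3 vertices, so the decomposition has width 2, which upper-bounds the treewidth. The edges 1–5–4–2–1 form a cycle, so G is not a tree and its treewidth is at least 2. Therefore the treewidth is 2.

Treewidth 2.
One such decomposition:
Bags: B1 = {1, 4, 5}  B2 = {1, 2, 4}  B3 = {1, 3, 4}
Tree: B1–B2, B2–B3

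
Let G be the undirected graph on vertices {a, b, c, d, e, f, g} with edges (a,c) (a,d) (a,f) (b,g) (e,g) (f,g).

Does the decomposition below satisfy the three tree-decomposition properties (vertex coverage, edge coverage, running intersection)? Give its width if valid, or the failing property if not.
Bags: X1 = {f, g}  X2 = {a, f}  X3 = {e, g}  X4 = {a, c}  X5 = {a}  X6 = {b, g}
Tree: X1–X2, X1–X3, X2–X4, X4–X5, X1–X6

No — vertex d appears in no bag.

A tree decomposition must satisfy three properties: every vertex lies in some bag; for every edge, both endpoints lie together in some bag; and for every vertex, the bags containing it form a connected subtree. Here vertex d appears in no bag, so the decomposition is invalid.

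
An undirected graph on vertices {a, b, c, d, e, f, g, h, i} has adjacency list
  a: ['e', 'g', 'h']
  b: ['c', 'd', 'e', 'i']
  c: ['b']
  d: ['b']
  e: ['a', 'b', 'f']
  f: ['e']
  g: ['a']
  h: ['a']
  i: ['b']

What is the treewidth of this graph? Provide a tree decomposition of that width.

Each bag holds 2 vertices, so the decomposition has width 1, which upper-bounds the treewidth. Since G has at least one edge (e.g. b–i), it is not an edgeless graph, so tw(G) ≥ 1. Combining the bounds, tw(G) = 1.

Treewidth 1.
One optimal decomposition is:
Bags: B1 = {b, i}  B2 = {b, e}  B3 = {a, e}  B4 = {b, c}  B5 = {b, d}  B6 = {a, h}  B7 = {a, g}  B8 = {e, f}
Tree: B1–B2, B2–B3, B2–B4, B2–B5, B3–B6, B6–B7, B2–B8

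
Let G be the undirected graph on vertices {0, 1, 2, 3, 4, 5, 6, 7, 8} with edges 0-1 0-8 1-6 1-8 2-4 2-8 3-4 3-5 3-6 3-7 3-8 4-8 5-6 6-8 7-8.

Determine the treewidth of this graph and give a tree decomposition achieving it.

Each bag holds 3 vertices, so the decomposition has width 2, which upper-bounds the treewidth. For the lower bound, the 3 vertices {0, 1, 8} are pairwise adjacent, and any tree decomposition puts a clique entirely inside one bag — forcing width ≥ 2. Therefore the treewidth is 2.

Treewidth 2.
One optimal decomposition is:
Bags: B1 = {3, 4, 8}  B2 = {3, 6, 8}  B3 = {3, 7, 8}  B4 = {1, 6, 8}  B5 = {2, 4, 8}  B6 = {0, 1, 8}  B7 = {3, 5, 6}
Tree: B1–B2, B2–B3, B2–B4, B1–B5, B4–B6, B2–B7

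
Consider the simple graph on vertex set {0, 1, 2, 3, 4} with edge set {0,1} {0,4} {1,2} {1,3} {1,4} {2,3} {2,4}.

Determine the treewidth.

A width-2 tree decomposition is:
Bags: B1 = {1, 2, 4}  B2 = {0, 1, 4}  B3 = {1, 2, 3}
Tree: B1–B2, B1–B3
Each bag holds 3 vertices, so the decomposition has width 2, which upper-bounds the treewidth. On the other hand G contains the 3-clique {0, 1, 4}. A clique must lie in a single bag of any decomposition, so no decomposition can have width below 2. Combining the bounds, tw(G) = 2.

2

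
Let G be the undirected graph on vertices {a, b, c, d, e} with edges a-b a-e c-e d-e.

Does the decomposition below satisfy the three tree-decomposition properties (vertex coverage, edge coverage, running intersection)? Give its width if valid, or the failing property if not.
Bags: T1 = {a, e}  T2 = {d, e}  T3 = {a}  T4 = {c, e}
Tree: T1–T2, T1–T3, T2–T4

No — vertex b appears in no bag.

A tree decomposition must satisfy three properties: every vertex lies in some bag; for every edge, both endpoints lie together in some bag; and for every vertex, the bags containing it form a connected subtree. Here vertex b appears in no bag, so the decomposition is invalid.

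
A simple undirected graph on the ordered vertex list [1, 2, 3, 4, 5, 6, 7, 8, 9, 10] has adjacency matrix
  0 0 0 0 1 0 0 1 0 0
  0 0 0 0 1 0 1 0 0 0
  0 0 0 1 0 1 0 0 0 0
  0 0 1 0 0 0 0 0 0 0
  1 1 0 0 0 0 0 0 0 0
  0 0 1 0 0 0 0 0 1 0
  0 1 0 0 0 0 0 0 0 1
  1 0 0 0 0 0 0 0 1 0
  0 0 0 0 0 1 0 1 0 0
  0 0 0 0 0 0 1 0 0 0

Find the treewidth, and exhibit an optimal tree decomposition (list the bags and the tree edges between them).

Treewidth 1.
Bags: B1 = {3, 4}  B2 = {3, 6}  B3 = {6, 9}  B4 = {8, 9}  B5 = {1, 8}  B6 = {1, 5}  B7 = {2, 5}  B8 = {2, 7}  B9 = {7, 10}
Tree: B1–B2, B2–B3, B3–B4, B4–B5, B5–B6, B6–B7, B7–B8, B8–B9

Every bag has size at most 2, so the width is 2 − 1 = 1 and tw(G) ≤ 1. Any graph with an edge has treewidth ≥ 1, and G has the edge 4–3. Hence tw(G) = 1 exactly.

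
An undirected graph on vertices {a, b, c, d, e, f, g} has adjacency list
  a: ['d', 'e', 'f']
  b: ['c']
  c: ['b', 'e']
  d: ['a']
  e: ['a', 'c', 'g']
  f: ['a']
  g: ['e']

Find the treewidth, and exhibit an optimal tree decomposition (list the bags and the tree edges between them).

The largest bag has 2 vertices, giving width 1; this decomposition certifies tw(G) ≤ 1. Since G has at least one edge (e.g. e–a), it is not an edgeless graph, so tw(G) ≥ 1. The upper and lower bounds meet at 1, so that is the treewidth.

Treewidth 1.
One optimal decomposition is:
Bags: B1 = {a, e}  B2 = {c, e}  B3 = {e, g}  B4 = {b, c}  B5 = {a, d}  B6 = {a, f}
Tree: B1–B2, B2–B3, B2–B4, B1–B5, B5–B6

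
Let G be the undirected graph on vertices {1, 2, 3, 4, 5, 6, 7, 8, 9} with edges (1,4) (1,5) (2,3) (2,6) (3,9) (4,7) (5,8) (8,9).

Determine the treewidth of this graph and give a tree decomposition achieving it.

Treewidth 1.
One such decomposition:
Bags: B1 = {4, 7}  B2 = {1, 4}  B3 = {1, 5}  B4 = {5, 8}  B5 = {8, 9}  B6 = {3, 9}  B7 = {2, 3}  B8 = {2, 6}
Tree: B1–B2, B2–B3, B3–B4, B4–B5, B5–B6, B6–B7, B7–B8

Each bag holds 2 vertices, so the decomposition has width 1, which upper-bounds the treewidth. G has an edge, so its treewidth is at least 1. The upper and lower bounds meet at 1, so that is the treewidth.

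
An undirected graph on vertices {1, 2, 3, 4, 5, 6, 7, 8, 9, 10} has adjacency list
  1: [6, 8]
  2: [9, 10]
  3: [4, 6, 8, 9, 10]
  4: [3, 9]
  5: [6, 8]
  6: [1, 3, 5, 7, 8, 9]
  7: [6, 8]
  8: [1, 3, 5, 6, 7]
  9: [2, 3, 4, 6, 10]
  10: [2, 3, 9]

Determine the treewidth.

A width-2 tree decomposition is:
Bags: B1 = {3, 6, 9}  B2 = {3, 6, 8}  B3 = {3, 4, 9}  B4 = {3, 9, 10}  B5 = {1, 6, 8}  B6 = {5, 6, 8}  B7 = {6, 7, 8}  B8 = {2, 9, 10}
Tree: B1–B2, B1–B3, B1–B4, B2–B5, B5–B6, B5–B7, B4–B8
The largest bag has 3 vertices, giving width 2; this decomposition certifies tw(G) ≤ 2. Conversely, {2, 9, 10} is a clique of size 3, and the vertices of any clique must share a bag in every tree decomposition; so some bag has ≥ 3 vertices and tw(G) ≥ 2. Hence tw(G) = 2 exactly.

2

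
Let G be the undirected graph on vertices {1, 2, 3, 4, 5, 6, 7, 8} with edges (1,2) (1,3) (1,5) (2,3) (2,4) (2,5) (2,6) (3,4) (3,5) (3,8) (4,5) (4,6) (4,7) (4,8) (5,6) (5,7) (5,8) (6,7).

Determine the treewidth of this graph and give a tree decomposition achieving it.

The largest bag has 4 vertices, giving width 3; this decomposition certifies tw(G) ≤ 3. For the lower bound, the 4 vertices {1, 2, 3, 5} are pairwise adjacent, and any tree decomposition puts a clique entirely inside one bag — forcing width ≥ 3. Therefore the treewidth is 3.

Treewidth 3.
One optimal decomposition is:
Bags: B1 = {2, 4, 5, 6}  B2 = {2, 3, 4, 5}  B3 = {1, 2, 3, 5}  B4 = {3, 4, 5, 8}  B5 = {4, 5, 6, 7}
Tree: B1–B2, B2–B3, B2–B4, B1–B5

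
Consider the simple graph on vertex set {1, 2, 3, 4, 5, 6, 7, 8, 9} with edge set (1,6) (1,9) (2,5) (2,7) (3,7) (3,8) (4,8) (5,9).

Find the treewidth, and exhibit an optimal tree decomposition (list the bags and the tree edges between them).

The largest bag has 2 vertices, giving width 1; this decomposition certifies tw(G) ≤ 1. Since G has at least one edge (e.g. 6–1), it is not an edgeless graph, so tw(G) ≥ 1. The upper and lower bounds meet at 1, so that is the treewidth.

Treewidth 1.
Bags: B1 = {1, 6}  B2 = {1, 9}  B3 = {5, 9}  B4 = {2, 5}  B5 = {2, 7}  B6 = {3, 7}  B7 = {3, 8}  B8 = {4, 8}
Tree: B1–B2, B2–B3, B3–B4, B4–B5, B5–B6, B6–B7, B7–B8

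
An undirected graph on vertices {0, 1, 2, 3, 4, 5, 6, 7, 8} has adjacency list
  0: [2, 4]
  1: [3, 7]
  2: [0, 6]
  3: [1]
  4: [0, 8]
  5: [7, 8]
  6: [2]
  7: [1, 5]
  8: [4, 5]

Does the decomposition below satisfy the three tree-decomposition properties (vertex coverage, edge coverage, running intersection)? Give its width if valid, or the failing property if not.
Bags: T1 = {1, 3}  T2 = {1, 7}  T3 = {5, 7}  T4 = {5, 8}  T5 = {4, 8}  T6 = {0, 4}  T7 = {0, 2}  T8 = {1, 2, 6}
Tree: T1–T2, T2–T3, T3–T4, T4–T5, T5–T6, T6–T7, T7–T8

A tree decomposition must satisfy three properties: every vertex lies in some bag; for every edge, both endpoints lie together in some bag; and for every vertex, the bags containing it form a connected subtree. Here bags containing vertex 1 are not connected in the tree, so the decomposition is invalid.

No — bags containing vertex 1 are not connected in the tree.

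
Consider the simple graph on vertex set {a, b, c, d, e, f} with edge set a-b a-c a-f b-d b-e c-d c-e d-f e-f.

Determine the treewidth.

3

A width-3 tree decomposition is:
Bags: B1 = {a, b, d, e}  B2 = {a, d, e, f}  B3 = {a, c, d, e}
Tree: B1–B2, B2–B3
The largest bag has 4 vertices, giving width 3; this decomposition certifies tw(G) ≤ 3. For the lower bound: the 4 vertex sets {b,d}, {e,f}, {a}, {c} are disjoint, each induces a connected subgraph, and every pair is joined by at least one edge of G. Contracting each set to a single vertex therefore yields K_{4} as a minor, and since treewidth is minor-monotone, tw(G) ≥ tw(K_{4}) = 3. Therefore the treewidth is 3.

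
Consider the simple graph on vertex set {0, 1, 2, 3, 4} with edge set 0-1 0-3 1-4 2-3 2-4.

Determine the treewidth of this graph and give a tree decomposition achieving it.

Treewidth 2.
Bags: B1 = {0, 2, 3}  B2 = {0, 2, 4}  B3 = {0, 1, 4}
Tree: B1–B2, B2–B3

Each bag holds 3 vertices, so the decomposition has width 2, which upper-bounds the treewidth. For the lower bound, G contains the cycle 0–3–2–4–1–0, so G is not a forest; only forests have treewidth ≤ 1, hence tw(G) ≥ 2. The upper and lower bounds meet at 2, so that is the treewidth.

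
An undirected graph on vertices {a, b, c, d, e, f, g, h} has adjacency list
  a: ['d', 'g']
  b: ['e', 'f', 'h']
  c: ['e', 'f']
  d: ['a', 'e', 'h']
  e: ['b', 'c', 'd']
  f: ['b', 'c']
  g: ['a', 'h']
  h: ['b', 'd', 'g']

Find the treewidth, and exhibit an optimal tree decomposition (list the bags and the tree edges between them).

Treewidth 2.
One such decomposition:
Bags: B1 = {c, e, f}  B2 = {b, e, f}  B3 = {b, d, e}  B4 = {b, d, h}  B5 = {a, d, h}  B6 = {a, g, h}
Tree: B1–B2, B2–B3, B3–B4, B4–B5, B5–B6

Every bag has size at most 3, so the width is 3 − 1 = 2 and tw(G) ≤ 2. Since c–f–b–e–c is a cycle in G, G is not acyclic. Forests are exactly the graphs of treewidth ≤ 1, so tw(G) ≥ 2. Hence tw(G) = 2 exactly.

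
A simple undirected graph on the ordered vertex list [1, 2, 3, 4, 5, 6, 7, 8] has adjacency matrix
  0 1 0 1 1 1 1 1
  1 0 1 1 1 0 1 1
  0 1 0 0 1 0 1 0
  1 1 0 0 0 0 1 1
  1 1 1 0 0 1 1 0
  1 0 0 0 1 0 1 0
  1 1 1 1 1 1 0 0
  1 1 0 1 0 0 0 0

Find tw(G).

3

A width-3 tree decomposition is:
Bags: B1 = {1, 2, 5, 7}  B2 = {1, 5, 6, 7}  B3 = {1, 2, 4, 7}  B4 = {2, 3, 5, 7}  B5 = {1, 2, 4, 8}
Tree: B1–B2, B1–B3, B1–B4, B3–B5
Each bag holds 4 vertices, so the decomposition has width 3, which upper-bounds the treewidth. Conversely, {1, 2, 4, 8} is a clique of size 4, and the vertices of any clique must share a bag in every tree decomposition; so some bag has ≥ 4 vertices and tw(G) ≥ 3. Therefore the treewidth is 3.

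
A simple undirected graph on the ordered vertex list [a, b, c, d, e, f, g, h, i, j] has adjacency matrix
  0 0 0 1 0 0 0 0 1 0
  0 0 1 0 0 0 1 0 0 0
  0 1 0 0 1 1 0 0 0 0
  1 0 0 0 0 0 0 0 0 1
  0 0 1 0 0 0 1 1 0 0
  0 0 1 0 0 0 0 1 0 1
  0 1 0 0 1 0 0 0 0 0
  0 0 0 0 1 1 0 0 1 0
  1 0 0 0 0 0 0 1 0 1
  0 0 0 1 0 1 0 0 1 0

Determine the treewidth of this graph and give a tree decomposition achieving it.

Treewidth 2.
One such decomposition:
Bags: B1 = {a, d, j}  B2 = {a, i, j}  B3 = {f, i, j}  B4 = {f, h, i}  B5 = {c, f, h}  B6 = {c, e, h}  B7 = {b, c, e}  B8 = {b, e, g}
Tree: B1–B2, B2–B3, B3–B4, B4–B5, B5–B6, B6–B7, B7–B8

The largest bag has 3 vertices, giving width 2; this decomposition certifies tw(G) ≤ 2. Since d–a–i–j–d is a cycle in G, G is not acyclic. Forests are exactly the graphs of treewidth ≤ 1, so tw(G) ≥ 2. The upper and lower bounds meet at 2, so that is the treewidth.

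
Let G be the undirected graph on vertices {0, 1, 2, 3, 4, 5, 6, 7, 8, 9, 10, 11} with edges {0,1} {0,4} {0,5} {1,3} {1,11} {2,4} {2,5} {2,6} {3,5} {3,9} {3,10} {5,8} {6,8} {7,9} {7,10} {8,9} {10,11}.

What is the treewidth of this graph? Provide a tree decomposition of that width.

Treewidth 3.
Bags: B1 = {7, 9, 10, 11}  B2 = {3, 9, 10, 11}  B3 = {1, 3, 9, 11}  B4 = {1, 3, 8, 9}  B5 = {1, 3, 5, 8}  B6 = {0, 1, 5, 8}  B7 = {0, 5, 6, 8}  B8 = {0, 2, 5, 6}  B9 = {0, 2, 4, 6}
Tree: B1–B2, B2–B3, B3–B4, B4–B5, B5–B6, B6–B7, B7–B8, B8–B9

The largest bag has 4 vertices, giving width 3; this decomposition certifies tw(G) ≤ 3. For the lower bound: the 4 vertex sets {7,10,11}, {9}, {3}, {0,1,5,8} are disjoint, each induces a connected subgraph, and every pair is joined by at least one edge of G. Contracting each set to a single vertex therefore yields K_{4} as a minor, and since treewidth is minor-monotone, tw(G) ≥ tw(K_{4}) = 3. The upper and lower bounds meet at 3, so that is the treewidth.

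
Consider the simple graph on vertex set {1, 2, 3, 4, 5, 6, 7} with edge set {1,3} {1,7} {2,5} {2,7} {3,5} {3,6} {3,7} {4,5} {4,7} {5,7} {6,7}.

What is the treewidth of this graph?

2

A width-2 tree decomposition is:
Bags: B1 = {4, 5, 7}  B2 = {3, 5, 7}  B3 = {1, 3, 7}  B4 = {2, 5, 7}  B5 = {3, 6, 7}
Tree: B1–B2, B2–B3, B1–B4, B3–B5
Every bag has size at most 3, so the width is 3 − 1 = 2 and tw(G) ≤ 2. Conversely, {2, 5, 7} is a clique of size 3, and the vertices of any clique must share a bag in every tree decomposition; so some bag has ≥ 3 vertices and tw(G) ≥ 2. Combining the bounds, tw(G) = 2.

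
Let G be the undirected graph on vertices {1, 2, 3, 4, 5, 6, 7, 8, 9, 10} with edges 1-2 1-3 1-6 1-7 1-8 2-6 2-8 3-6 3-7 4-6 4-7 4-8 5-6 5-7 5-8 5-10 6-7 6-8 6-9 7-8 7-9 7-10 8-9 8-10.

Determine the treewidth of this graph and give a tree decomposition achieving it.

Treewidth 3.
One optimal decomposition is:
Bags: B1 = {1, 6, 7, 8}  B2 = {1, 2, 6, 8}  B3 = {6, 7, 8, 9}  B4 = {4, 6, 7, 8}  B5 = {5, 6, 7, 8}  B6 = {5, 7, 8, 10}  B7 = {1, 3, 6, 7}
Tree: B1–B2, B1–B3, B1–B4, B4–B5, B5–B6, B1–B7

The largest bag has 4 vertices, giving width 3; this decomposition certifies tw(G) ≤ 3. Conversely, {5, 7, 8, 10} is a clique of size 4, and the vertices of any clique must share a bag in every tree decomposition; so some bag has ≥ 4 vertices and tw(G) ≥ 3. Therefore the treewidth is 3.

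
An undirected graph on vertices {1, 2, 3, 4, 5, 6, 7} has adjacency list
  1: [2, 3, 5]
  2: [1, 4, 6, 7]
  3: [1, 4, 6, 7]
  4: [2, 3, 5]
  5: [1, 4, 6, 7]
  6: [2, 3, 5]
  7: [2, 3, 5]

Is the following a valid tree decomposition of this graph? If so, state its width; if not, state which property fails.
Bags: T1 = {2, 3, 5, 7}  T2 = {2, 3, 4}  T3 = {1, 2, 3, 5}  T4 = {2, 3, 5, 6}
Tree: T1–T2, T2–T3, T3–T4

No — edge (5,4) lies in no bag.

A tree decomposition must satisfy three properties: every vertex lies in some bag; for every edge, both endpoints lie together in some bag; and for every vertex, the bags containing it form a connected subtree. Here edge (5,4) lies in no bag, so the decomposition is invalid.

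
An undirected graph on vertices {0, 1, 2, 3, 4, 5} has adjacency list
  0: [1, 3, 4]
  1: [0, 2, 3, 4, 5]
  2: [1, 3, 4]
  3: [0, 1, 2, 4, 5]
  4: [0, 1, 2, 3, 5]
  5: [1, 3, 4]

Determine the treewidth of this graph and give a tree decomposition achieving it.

Each bag holds 4 vertices, so the decomposition has width 3, which upper-bounds the treewidth. For the lower bound, the 4 vertices {0, 1, 3, 4} are pairwise adjacent, and any tree decomposition puts a clique entirely inside one bag — forcing width ≥ 3. Therefore the treewidth is 3.

Treewidth 3.
Bags: B1 = {1, 2, 3, 4}  B2 = {0, 1, 3, 4}  B3 = {1, 3, 4, 5}
Tree: B1–B2, B2–B3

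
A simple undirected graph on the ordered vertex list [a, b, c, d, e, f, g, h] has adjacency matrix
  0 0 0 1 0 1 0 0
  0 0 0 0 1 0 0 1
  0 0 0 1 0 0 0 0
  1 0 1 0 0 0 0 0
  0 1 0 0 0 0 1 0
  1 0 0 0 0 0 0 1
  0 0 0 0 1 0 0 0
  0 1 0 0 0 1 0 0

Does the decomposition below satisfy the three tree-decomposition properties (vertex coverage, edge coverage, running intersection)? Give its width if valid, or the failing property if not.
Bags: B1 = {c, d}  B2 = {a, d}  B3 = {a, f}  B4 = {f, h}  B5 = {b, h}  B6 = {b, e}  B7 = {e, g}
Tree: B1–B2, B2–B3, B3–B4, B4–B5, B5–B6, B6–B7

Every vertex of G appears in some bag (union = {a, b, c, d, e, f, g, h}); every edge is covered by a bag; and for each vertex v the set of bags containing v is connected in the bag tree. The decomposition is therefore valid. The largest bag has 2 vertices, so the width is 1.

Yes; width 1.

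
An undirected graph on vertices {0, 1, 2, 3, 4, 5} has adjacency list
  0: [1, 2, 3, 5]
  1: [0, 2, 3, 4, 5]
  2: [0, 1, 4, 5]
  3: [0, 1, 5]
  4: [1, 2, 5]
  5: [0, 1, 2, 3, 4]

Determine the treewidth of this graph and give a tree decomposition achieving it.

Every bag has size at most 4, so the width is 4 − 1 = 3 and tw(G) ≤ 3. For the lower bound, the 4 vertices {0, 1, 2, 5} are pairwise adjacent, and any tree decomposition puts a clique entirely inside one bag — forcing width ≥ 3. The upper and lower bounds meet at 3, so that is the treewidth.

Treewidth 3.
Bags: B1 = {0, 1, 2, 5}  B2 = {1, 2, 4, 5}  B3 = {0, 1, 3, 5}
Tree: B1–B2, B1–B3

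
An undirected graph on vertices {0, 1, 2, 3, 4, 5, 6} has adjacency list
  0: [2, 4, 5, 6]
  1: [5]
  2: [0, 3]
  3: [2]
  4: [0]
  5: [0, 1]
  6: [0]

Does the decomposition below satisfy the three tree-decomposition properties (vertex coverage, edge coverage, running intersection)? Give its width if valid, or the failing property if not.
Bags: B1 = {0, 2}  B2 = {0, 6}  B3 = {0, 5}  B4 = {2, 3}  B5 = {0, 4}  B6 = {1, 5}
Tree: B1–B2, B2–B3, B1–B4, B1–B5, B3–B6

Yes; width 1.

Vertex coverage: the bags together contain {0, 1, 2, 3, 4, 5, 6}, the full vertex set. Edge coverage: each edge of G has both endpoints in at least one bag. Running intersection: for every vertex, the bags containing it form a connected subtree. All three properties hold, so this is a valid tree decomposition of width max|bag| − 1 = 1, and hence tw(G) ≤ 1.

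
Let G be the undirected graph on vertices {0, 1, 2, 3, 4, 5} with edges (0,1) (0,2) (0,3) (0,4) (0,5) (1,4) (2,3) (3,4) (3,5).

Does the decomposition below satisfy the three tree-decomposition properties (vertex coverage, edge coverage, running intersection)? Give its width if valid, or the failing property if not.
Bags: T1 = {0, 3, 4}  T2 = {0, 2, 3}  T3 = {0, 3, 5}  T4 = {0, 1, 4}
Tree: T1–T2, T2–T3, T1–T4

Yes; width 2.

Every vertex of G appears in some bag (union = {0, 1, 2, 3, 4, 5}); every edge is covered by a bag; and for each vertex v the set of bags containing v is connected in the bag tree. The decomposition is therefore valid. The largest bag has 3 vertices, so the width is 2.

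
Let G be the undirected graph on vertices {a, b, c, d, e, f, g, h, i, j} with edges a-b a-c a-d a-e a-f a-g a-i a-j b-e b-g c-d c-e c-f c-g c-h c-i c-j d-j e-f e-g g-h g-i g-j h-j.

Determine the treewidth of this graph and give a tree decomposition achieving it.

Every bag has size at most 4, so the width is 4 − 1 = 3 and tw(G) ≤ 3. On the other hand G contains the 4-clique {c, g, h, j}. A clique must lie in a single bag of any decomposition, so no decomposition can have width below 3. The upper and lower bounds meet at 3, so that is the treewidth.

Treewidth 3.
One optimal decomposition is:
Bags: B1 = {a, c, g, j}  B2 = {a, c, e, g}  B3 = {a, c, e, f}  B4 = {a, c, d, j}  B5 = {a, b, e, g}  B6 = {a, c, g, i}  B7 = {c, g, h, j}
Tree: B1–B2, B2–B3, B1–B4, B2–B5, B1–B6, B1–B7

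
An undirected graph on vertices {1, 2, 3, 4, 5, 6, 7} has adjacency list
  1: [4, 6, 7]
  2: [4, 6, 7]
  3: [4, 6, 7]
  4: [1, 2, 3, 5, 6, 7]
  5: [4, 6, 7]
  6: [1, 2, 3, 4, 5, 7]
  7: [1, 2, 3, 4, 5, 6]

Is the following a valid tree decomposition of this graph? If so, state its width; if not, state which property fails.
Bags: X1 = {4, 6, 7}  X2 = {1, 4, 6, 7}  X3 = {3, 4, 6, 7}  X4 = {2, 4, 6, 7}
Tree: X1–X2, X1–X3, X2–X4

A tree decomposition must satisfy three properties: every vertex lies in some bag; for every edge, both endpoints lie together in some bag; and for every vertex, the bags containing it form a connected subtree. Here vertex 5 appears in no bag, so the decomposition is invalid.

No — vertex 5 appears in no bag.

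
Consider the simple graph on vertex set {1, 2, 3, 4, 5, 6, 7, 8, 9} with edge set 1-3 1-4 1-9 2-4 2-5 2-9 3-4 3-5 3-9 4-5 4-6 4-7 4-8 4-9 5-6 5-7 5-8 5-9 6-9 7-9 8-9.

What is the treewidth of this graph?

A width-3 tree decomposition is:
Bags: B1 = {4, 5, 6, 9}  B2 = {2, 4, 5, 9}  B3 = {4, 5, 8, 9}  B4 = {3, 4, 5, 9}  B5 = {4, 5, 7, 9}  B6 = {1, 3, 4, 9}
Tree: B1–B2, B2–B3, B3–B4, B2–B5, B4–B6
Every bag has size at most 4, so the width is 4 − 1 = 3 and tw(G) ≤ 3. Conversely, {1, 3, 4, 9} is a clique of size 4, and the vertices of any clique must share a bag in every tree decomposition; so some bag has ≥ 4 vertices and tw(G) ≥ 3. The upper and lower bounds meet at 3, so that is the treewidth.

3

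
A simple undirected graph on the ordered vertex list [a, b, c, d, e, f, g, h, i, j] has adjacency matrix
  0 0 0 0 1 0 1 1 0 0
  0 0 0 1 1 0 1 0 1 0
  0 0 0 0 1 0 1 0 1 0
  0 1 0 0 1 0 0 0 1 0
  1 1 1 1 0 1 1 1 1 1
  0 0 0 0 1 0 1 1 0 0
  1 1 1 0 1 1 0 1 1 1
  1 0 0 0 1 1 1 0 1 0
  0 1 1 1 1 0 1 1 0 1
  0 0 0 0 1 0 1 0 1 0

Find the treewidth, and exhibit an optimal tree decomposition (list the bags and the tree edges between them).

Every bag has size at most 4, so the width is 4 − 1 = 3 and tw(G) ≤ 3. On the other hand G contains the 4-clique {b, d, e, i}. A clique must lie in a single bag of any decomposition, so no decomposition can have width below 3. The upper and lower bounds meet at 3, so that is the treewidth.

Treewidth 3.
One optimal decomposition is:
Bags: B1 = {e, g, h, i}  B2 = {e, g, i, j}  B3 = {e, f, g, h}  B4 = {b, e, g, i}  B5 = {b, d, e, i}  B6 = {a, e, g, h}  B7 = {c, e, g, i}
Tree: B1–B2, B1–B3, B2–B4, B4–B5, B1–B6, B1–B7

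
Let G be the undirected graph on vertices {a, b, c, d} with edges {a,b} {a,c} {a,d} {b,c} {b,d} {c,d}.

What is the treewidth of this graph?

3

A width-3 tree decomposition is:
Bags: B1 = {a, b, c, d}
Tree: (single bag)
A single bag containing all 4 vertices is trivially a valid decomposition of width 3. Conversely, {a, b, c, d} is a clique of size 4, and the vertices of any clique must share a bag in every tree decomposition; so some bag has ≥ 4 vertices and tw(G) ≥ 3. The upper and lower bounds meet at 3, so that is the treewidth.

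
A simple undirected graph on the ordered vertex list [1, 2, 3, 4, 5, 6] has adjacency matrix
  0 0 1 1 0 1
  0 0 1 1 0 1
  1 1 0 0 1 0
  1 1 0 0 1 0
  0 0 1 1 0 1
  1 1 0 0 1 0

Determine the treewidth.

3

A width-3 tree decomposition is:
Bags: B1 = {1, 2, 4, 5}  B2 = {1, 2, 5, 6}  B3 = {1, 2, 3, 5}
Tree: B1–B2, B2–B3
Every bag has size at most 4, so the width is 4 − 1 = 3 and tw(G) ≤ 3. For the lower bound: the 4 vertex sets {1,4}, {5,6}, {2}, {3} are disjoint, each induces a connected subgraph, and every pair is joined by at least one edge of G. Contracting each set to a single vertex therefore yields K_{4} as a minor, and since treewidth is minor-monotone, tw(G) ≥ tw(K_{4}) = 3. Therefore the treewidth is 3.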